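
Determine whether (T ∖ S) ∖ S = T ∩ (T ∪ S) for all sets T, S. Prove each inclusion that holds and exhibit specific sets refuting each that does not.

The sets are not equal: only the forward inclusion holds.

(⟹) Let x ∈ (T ∖ S) ∖ S. Then x ∈ T and x ∉ S, from which x ∈ T ∩ (T ∪ S).

(⟸) This inclusion fails. Take T = {1}, S = {1}; then 1 ∈ T ∩ (T ∪ S) but 1 ∉ (T ∖ S) ∖ S.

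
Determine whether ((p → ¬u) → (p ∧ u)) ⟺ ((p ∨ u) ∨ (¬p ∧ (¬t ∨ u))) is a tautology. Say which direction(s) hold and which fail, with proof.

(⇒) holds; (⇐) fails.

(⟹) Assume the antecedent. If u is true, (p ∨ u) ∨ (¬p ∧ (¬t ∨ u)) reduces to true regardless of the other variables. If u is false, the antecedent cannot hold. Either way (p ∨ u) ∨ (¬p ∧ (¬t ∨ u)) holds.

(⟸) This fails. Under u = F, t = F, p = F, the left side is false but the right side is true.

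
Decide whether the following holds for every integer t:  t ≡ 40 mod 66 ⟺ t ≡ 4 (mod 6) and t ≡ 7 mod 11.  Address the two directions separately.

Converse. If t ≡ 4 (mod 6) and t ≡ 7 (mod 11), then by the Chinese remainder theorem t ≡ 40 (mod 66). This is exactly t ≡ 40 (mod 66).

Forward direction. Suppose t ≡ 40 (mod 66); write t = 66j + 40. Since 6 ∣ 66, reducing mod 6 gives t ≡ 40 ≡ 4 (mod 6); since 11 ∣ 66, reducing mod 11 gives t ≡ 40 ≡ 7 (mod 11).

Both directions hold.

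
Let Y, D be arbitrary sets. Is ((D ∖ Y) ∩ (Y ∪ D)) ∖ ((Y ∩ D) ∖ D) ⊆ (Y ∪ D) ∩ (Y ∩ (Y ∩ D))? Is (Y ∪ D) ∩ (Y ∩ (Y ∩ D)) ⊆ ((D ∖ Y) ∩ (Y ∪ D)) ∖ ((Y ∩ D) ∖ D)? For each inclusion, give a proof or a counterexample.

Both inclusions fail.

(⟹) This inclusion fails. Take Y = ∅, D = {1}; then 1 ∈ ((D ∖ Y) ∩ (Y ∪ D)) ∖ ((Y ∩ D) ∖ D) but 1 ∉ (Y ∪ D) ∩ (Y ∩ (Y ∩ D)).

(⟸) This inclusion fails. Take Y = {1}, D = {1}; then 1 ∈ (Y ∪ D) ∩ (Y ∩ (Y ∩ D)) but 1 ∉ ((D ∖ Y) ∩ (Y ∪ D)) ∖ ((Y ∩ D) ∖ D).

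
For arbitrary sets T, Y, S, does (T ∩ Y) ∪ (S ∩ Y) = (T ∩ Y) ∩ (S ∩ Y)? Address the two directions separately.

Only the reverse inclusion holds.

Forward inclusion. This inclusion fails. Take T = {1}, Y = {1}, S = ∅; then 1 ∈ (T ∩ Y) ∪ (S ∩ Y) but 1 ∉ (T ∩ Y) ∩ (S ∩ Y).

Reverse inclusion. Let x ∈ (T ∩ Y) ∩ (S ∩ Y). Then x ∈ T ∩ Y ∩ S, from which x ∈ (T ∩ Y) ∪ (S ∩ Y).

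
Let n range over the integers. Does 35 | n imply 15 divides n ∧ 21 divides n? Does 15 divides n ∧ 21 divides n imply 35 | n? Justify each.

Only the converse holds.

(→) This fails: take n = 35. Certainly 35 ∣ 35, but 15 ∤ 35.

(←) Suppose 15 ∣ n and 21 ∣ n. Any common multiple of 15 and 21 is a multiple of their lcm; here lcm(15, 21) = 15·21/gcd(15, 21) = 315/3 = 105, so 105 ∣ n. Since 35 ∣ 105, it follows that 35 ∣ n.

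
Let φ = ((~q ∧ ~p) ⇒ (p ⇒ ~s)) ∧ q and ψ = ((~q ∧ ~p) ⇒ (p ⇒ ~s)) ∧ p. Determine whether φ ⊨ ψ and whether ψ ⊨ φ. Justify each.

(⟹) This fails. Under p = F, q = T, s = F, the left side is true but the right side is false.

(⟸) This fails. Under p = T, q = F, s = F, the left side is false but the right side is true.

(⇒) fails and (⇐) fails.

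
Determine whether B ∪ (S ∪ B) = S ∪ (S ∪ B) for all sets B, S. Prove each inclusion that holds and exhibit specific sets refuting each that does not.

(⟹) Let x ∈ B ∪ (S ∪ B). Then either x ∈ B and x ∉ S; or x ∈ S and x ∉ B; or x ∈ B ∩ S. In each case x ∈ S ∪ (S ∪ B), so B ∪ (S ∪ B) ⊆ S ∪ (S ∪ B).

(⟸) Let x ∈ S ∪ (S ∪ B). Then either x ∈ B and x ∉ S; or x ∈ S and x ∉ B; or x ∈ B ∩ S. In each case x ∈ B ∪ (S ∪ B), so S ∪ (S ∪ B) ⊆ B ∪ (S ∪ B).

Both inclusions hold.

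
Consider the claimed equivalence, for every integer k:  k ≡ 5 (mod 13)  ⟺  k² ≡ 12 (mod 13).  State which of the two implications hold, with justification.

The forward direction holds; the converse fails.

Forward direction. Suppose k ≡ 5 (mod 13). Write k = 13j + 5. Then (13j + 5)² = 169j² + 130j + 25 = 13(13j² + 10j + 1) + 12, so k² ≡ 12 (mod 13).

Converse. This fails: take k = 8. Then 8² = 64 ≡ 12 (mod 13), yet 8 ≡ 8 (mod 13), not 5.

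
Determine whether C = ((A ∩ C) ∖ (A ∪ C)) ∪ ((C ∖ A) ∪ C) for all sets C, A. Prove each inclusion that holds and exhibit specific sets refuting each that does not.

(⟹) Let x ∈ C. Then either x ∈ C and x ∉ A; or x ∈ C ∩ A. In each case x ∈ ((A ∩ C) ∖ (A ∪ C)) ∪ ((C ∖ A) ∪ C), so C ⊆ ((A ∩ C) ∖ (A ∪ C)) ∪ ((C ∖ A) ∪ C).

(⟸) Let x ∈ ((A ∩ C) ∖ (A ∪ C)) ∪ ((C ∖ A) ∪ C). Then either x ∈ C and x ∉ A; or x ∈ C ∩ A. In each case x ∈ C, so ((A ∩ C) ∖ (A ∪ C)) ∪ ((C ∖ A) ∪ C) ⊆ C.

Both inclusions hold.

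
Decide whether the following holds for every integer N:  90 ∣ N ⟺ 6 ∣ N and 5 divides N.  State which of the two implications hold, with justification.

Forward direction. If 90 ∣ N, write N = 90q. Since 90 = 15·6, N = 6·(15q), so 6 ∣ N; and since 90 = 18·5, N = 5·(18q), so 5 ∣ N.

Converse. This fails: take N = 30. Both 6 ∣ 30 and 5 ∣ 30, yet 30 is not a multiple of 90 (since 30 = 0·90 + 30), so 90 ∤ 30.

(⇒) holds; (⇐) fails.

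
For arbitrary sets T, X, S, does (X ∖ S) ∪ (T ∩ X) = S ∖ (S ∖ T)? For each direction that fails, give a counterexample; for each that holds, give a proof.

Both inclusions fail.

Forward inclusion. This inclusion fails. Take T = ∅, X = {1}, S = ∅; then 1 ∈ (X ∖ S) ∪ (T ∩ X) but 1 ∉ S ∖ (S ∖ T).

Reverse inclusion. This inclusion fails. Take T = {1}, X = ∅, S = {1}; then 1 ∈ S ∖ (S ∖ T) but 1 ∉ (X ∖ S) ∪ (T ∩ X).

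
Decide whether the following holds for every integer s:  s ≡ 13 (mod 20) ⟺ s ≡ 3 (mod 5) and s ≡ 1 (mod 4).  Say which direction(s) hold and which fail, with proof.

(⇒) Suppose s ≡ 13 (mod 20); write s = 20j + 13. Since 5 ∣ 20, reducing mod 5 gives s ≡ 13 ≡ 3 (mod 5); since 4 ∣ 20, reducing mod 4 gives s ≡ 13 ≡ 1 (mod 4).

(⇐) Conversely, if s ≡ 3 (mod 5) and s ≡ 1 (mod 4), then by the Chinese remainder theorem s ≡ 13 (mod 20). This is exactly s ≡ 13 (mod 20).

The biconditional holds.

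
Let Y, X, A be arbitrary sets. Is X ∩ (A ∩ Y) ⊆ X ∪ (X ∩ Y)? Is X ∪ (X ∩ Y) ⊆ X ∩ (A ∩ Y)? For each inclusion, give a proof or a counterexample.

(⟹) Let x ∈ X ∩ (A ∩ Y). Then x ∈ Y ∩ X ∩ A, from which x ∈ X ∪ (X ∩ Y).

(⟸) This inclusion fails. Take Y = ∅, X = {1}, A = ∅; then 1 ∈ X ∪ (X ∩ Y) but 1 ∉ X ∩ (A ∩ Y).

Only the forward inclusion holds.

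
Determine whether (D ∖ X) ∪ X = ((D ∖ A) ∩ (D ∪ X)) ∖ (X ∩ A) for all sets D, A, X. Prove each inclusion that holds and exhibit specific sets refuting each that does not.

(⊇) Let x ∈ ((D ∖ A) ∩ (D ∪ X)) ∖ (X ∩ A). Then either x ∈ D and x ∉ A, X; or x ∈ D ∩ X and x ∉ A. In each case x ∈ (D ∖ X) ∪ X, so ((D ∖ A) ∩ (D ∪ X)) ∖ (X ∩ A) ⊆ (D ∖ X) ∪ X.

(⊆) This inclusion fails. Take D = {1}, A = {1}, X = ∅; then 1 ∈ (D ∖ X) ∪ X but 1 ∉ ((D ∖ A) ∩ (D ∪ X)) ∖ (X ∩ A).

Only the reverse inclusion holds.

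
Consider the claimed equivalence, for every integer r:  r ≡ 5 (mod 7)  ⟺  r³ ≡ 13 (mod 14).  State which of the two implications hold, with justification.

(→) This fails: take r = 12. Then 12 ≡ 5 (mod 7), but 12³ = 1728 ≡ 6 (mod 14), not 13.

(←) This fails: take r = 3. Then 3³ = 27 ≡ 13 (mod 14), yet 3 ≡ 3 (mod 7), not 5.

Both directions fail.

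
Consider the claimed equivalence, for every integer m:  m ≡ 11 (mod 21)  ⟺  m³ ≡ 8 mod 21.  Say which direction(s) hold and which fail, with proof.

(⟹) Suppose m ≡ 11 (mod 21). Write m = 21j + 11. Then (21j + 11)³ = 9261j³ + 14553j² + 7623j + 1331 = 21(441j³ + 693j² + 363j + 63) + 8, so m³ ≡ 8 (mod 21).

(⟸) This fails: take m = 2. Then 2³ = 8 ≡ 8 (mod 21), yet 2 ≡ 2 (mod 21), not 11.

Not equivalent: only (⇒) holds.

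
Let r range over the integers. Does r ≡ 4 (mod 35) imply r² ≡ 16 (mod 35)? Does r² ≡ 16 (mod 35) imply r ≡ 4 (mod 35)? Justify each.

(⇒) Suppose r ≡ 4 (mod 35). Write r = 35j + 4. Then (35j + 4)² = 1225j² + 280j + 16 = 35(35j² + 8j) + 16, so r² ≡ 16 (mod 35).

(⇐) This fails: take r = 11. Then 11² = 121 ≡ 16 (mod 35), yet 11 ≡ 11 (mod 35), not 4.

Only the forward implication holds.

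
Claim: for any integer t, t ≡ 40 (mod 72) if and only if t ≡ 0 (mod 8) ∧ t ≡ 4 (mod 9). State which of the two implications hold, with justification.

[⇒] Suppose t ≡ 40 (mod 72); write t = 72j + 40. Since 8 ∣ 72, reducing mod 8 gives t ≡ 40 ≡ 0 (mod 8); since 9 ∣ 72, reducing mod 9 gives t ≡ 40 ≡ 4 (mod 9).

[⇐] Conversely, if t ≡ 0 (mod 8) and t ≡ 4 (mod 9), then by the Chinese remainder theorem t ≡ 40 (mod 72). This is exactly t ≡ 40 (mod 72).

Equivalent; both directions hold.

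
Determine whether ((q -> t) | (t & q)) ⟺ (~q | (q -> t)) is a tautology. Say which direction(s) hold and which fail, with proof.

Both implications hold.

(→) Assume the antecedent. If t is true, ~q | (q -> t) reduces to true regardless of the other variables. If t is false, the antecedent forces (t = F, q = F), and ~q | (q -> t) holds there. Either way ~q | (q -> t) holds.

(←) Assume the antecedent. If t is true, (q -> t) | (t & q) reduces to true regardless of the other variables. If t is false, the antecedent forces (t = F, q = F), and (q -> t) | (t & q) holds there. Either way (q -> t) | (t & q) holds.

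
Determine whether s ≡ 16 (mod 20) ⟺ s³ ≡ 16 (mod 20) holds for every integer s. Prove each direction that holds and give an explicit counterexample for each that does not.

(←) This fails: take s = 6. Then 6³ = 216 ≡ 16 (mod 20), yet 6 ≡ 6 (mod 20), not 16.

(→) Suppose s ≡ 16 (mod 20). Write s = 20j + 16. Then (20j + 16)³ = 8000j³ + 19200j² + 15360j + 4096 = 20(400j³ + 960j² + 768j + 204) + 16, so s³ ≡ 16 (mod 20).

Only the forward direction holds.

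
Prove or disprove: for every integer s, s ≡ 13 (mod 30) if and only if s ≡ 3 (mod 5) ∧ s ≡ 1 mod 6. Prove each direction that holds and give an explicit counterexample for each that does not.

Both directions hold; the statement is true.

(⇒) Suppose s ≡ 13 (mod 30); write s = 30j + 13. Since 5 ∣ 30, reducing mod 5 gives s ≡ 13 ≡ 3 (mod 5); since 6 ∣ 30, reducing mod 6 gives s ≡ 13 ≡ 1 (mod 6).

(⇐) Conversely, if s ≡ 3 (mod 5) and s ≡ 1 (mod 6), then by the Chinese remainder theorem s ≡ 13 (mod 30). This is exactly s ≡ 13 (mod 30).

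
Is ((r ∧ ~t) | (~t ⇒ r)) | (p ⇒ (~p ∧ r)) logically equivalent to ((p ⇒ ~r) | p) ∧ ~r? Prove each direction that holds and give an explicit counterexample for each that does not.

Forward direction. This fails. Under p = F, r = T, t = F, the left side is true but the right side is false.

Converse. This fails. Under p = T, r = F, t = F, the left side is false but the right side is true.

Neither direction holds.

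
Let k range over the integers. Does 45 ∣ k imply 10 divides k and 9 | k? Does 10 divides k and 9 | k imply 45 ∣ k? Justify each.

Only the converse holds.

(⟹) This fails: take k = 45. Certainly 45 ∣ 45, but 10 ∤ 45.

(⟸) Suppose 10 ∣ k and 9 ∣ k. Any common multiple of 10 and 9 is a multiple of their lcm; here gcd(10, 9) = 1, so lcm(10, 9) = 10·9 = 90, so 90 ∣ k. Since 45 ∣ 90, it follows that 45 ∣ k.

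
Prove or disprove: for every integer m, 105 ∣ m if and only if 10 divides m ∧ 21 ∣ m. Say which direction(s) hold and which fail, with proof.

(⟹) This fails: take m = 105. Certainly 105 ∣ 105, but 10 ∤ 105.

(⟸) Suppose 10 ∣ m and 21 ∣ m. Any common multiple of 10 and 21 is a multiple of their lcm; here gcd(10, 21) = 1, so lcm(10, 21) = 10·21 = 210, so 210 ∣ m. Since 105 ∣ 210, it follows that 105 ∣ m.

Only the converse holds.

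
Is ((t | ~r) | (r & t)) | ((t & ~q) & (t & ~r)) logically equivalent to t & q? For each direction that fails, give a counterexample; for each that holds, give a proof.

(⟸) Assume the antecedent. If r is true, the antecedent forces (r = T, q = T, t = T), and the consequent holds there. If r is false, the consequent reduces to true regardless of the other variables. Either way the consequent holds.

(⟹) This fails. Under r = F, q = F, t = F, the left side is true but the right side is false.

Only the converse holds.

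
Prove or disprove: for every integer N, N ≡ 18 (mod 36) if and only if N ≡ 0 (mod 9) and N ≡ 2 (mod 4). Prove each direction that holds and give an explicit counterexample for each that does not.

(→) Suppose N ≡ 18 (mod 36); write N = 36j + 18. Since 9 ∣ 36, reducing mod 9 gives N ≡ 18 ≡ 0 (mod 9); since 4 ∣ 36, reducing mod 4 gives N ≡ 18 ≡ 2 (mod 4).

(←) Conversely, if N ≡ 0 (mod 9) and N ≡ 2 (mod 4), then by the Chinese remainder theorem N ≡ 18 (mod 36). This is exactly N ≡ 18 (mod 36).

Both directions hold; the statement is true.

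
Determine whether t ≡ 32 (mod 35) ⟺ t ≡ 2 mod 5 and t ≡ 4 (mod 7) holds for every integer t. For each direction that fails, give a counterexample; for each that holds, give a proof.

Both directions hold.

[⇐] If t ≡ 2 (mod 5) and t ≡ 4 (mod 7), then by the Chinese remainder theorem t ≡ 32 (mod 35). This is exactly t ≡ 32 (mod 35).

[⇒] Suppose t ≡ 32 (mod 35); write t = 35j + 32. Since 5 ∣ 35, reducing mod 5 gives t ≡ 32 ≡ 2 (mod 5); since 7 ∣ 35, reducing mod 7 gives t ≡ 32 ≡ 4 (mod 7).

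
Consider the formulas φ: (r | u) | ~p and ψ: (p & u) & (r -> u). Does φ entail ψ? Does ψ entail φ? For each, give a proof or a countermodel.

Forward direction. This fails. Under u = F, r = F, p = F, the left side is true but the right side is false.

Converse. Assume the antecedent. If u is true, (r | u) | ~p reduces to true regardless of the other variables. If u is false, the antecedent cannot hold. Either way (r | u) | ~p holds.

Only the reverse direction holds.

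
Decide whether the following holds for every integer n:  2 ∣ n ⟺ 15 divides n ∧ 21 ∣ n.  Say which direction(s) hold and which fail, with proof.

Neither direction holds.

(⇒) This fails: take n = 2. Certainly 2 ∣ 2, but 15 ∤ 2.

(⇐) This fails: take n = 105. Both 15 ∣ 105 and 21 ∣ 105, yet 105 is not a multiple of 2 (since 105 = 52·2 + 1), so 2 ∤ 105.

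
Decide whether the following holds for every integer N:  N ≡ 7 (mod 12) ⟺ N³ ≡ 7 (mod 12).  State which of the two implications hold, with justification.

Equivalent; both directions hold.

Converse. For the converse, argue contrapositively. If N ≢ 7 (mod 12), then N is congruent to one of 0, 1, 2, 3, 4, 5, 6, 8, 9, 10, 11 modulo 12, and these give N³ ≡ 0, 1, 8, 3, 4, 5, 0, 8, 9, 4, 11 respectively — never 7.

Forward direction. Suppose N ≡ 7 (mod 12). Write N = 12j + 7. Then (12j + 7)³ = 1728j³ + 3024j² + 1764j + 343 = 12(144j³ + 252j² + 147j + 28) + 7, so N³ ≡ 7 (mod 12).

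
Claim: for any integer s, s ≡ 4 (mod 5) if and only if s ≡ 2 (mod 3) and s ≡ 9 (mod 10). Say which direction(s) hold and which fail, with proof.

Only the reverse direction holds.

Converse. If s ≡ 2 (mod 3) and s ≡ 9 (mod 10), then by the Chinese remainder theorem s ≡ 29 (mod 30). Since 29 ≡ 4 (mod 5) and 5 ∣ 30, we get s ≡ 4 (mod 5).

Forward direction. This fails: s = 4 gives 4 ≡ 4 (mod 5) but 4 ≡ 1 (mod 3), so the conjunction on the right does not hold.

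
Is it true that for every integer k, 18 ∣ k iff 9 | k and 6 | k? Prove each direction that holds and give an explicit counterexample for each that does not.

Both directions hold.

(→) If 18 ∣ k, write k = 18q. Since 18 = 2·9, k = 9·(2q), so 9 ∣ k; and since 18 = 3·6, k = 6·(3q), so 6 ∣ k.

(←) Suppose 9 ∣ k and 6 ∣ k. Any common multiple of 9 and 6 is a multiple of their lcm; here lcm(9, 6) = 9·6/gcd(9, 6) = 54/3 = 18, so 18 ∣ k.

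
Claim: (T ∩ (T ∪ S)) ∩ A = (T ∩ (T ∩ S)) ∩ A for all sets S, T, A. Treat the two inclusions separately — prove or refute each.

(⊆) This inclusion fails. Take S = ∅, T = {1}, A = {1}; then 1 ∈ (T ∩ (T ∪ S)) ∩ A but 1 ∉ (T ∩ (T ∩ S)) ∩ A.

(⊇) Let x ∈ (T ∩ (T ∩ S)) ∩ A. Then x ∈ S ∩ T ∩ A, from which x ∈ (T ∩ (T ∪ S)) ∩ A.

Only the reverse inclusion holds.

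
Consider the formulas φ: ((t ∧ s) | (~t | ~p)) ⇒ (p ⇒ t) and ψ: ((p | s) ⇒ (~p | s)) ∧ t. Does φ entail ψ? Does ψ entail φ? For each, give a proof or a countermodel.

[⇒] This fails. Under s = F, p = F, t = F, the left side is true but the right side is false.

[⇐] Assume the antecedent. If s is true, the antecedent forces (s = T, p = F, t = T) or (s = T, p = T, t = T), and the consequent holds there. If s is false, the antecedent forces (s = F, p = F, t = T), and the consequent holds there. Either way the consequent holds.

Only the converse holds.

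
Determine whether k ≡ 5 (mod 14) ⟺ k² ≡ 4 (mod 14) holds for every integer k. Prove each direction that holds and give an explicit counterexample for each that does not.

Both directions fail.

(⟹) This fails: take k = 5. Then 5 ≡ 5 (mod 14), but 5² = 25 ≡ 11 (mod 14), not 4.

(⟸) This fails: take k = 2. Then 2² = 4 ≡ 4 (mod 14), yet 2 ≡ 2 (mod 14), not 5.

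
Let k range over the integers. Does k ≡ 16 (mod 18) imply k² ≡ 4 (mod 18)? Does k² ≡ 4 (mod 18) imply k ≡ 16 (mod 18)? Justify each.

[⇒] Suppose k ≡ 16 (mod 18). Write k = 18j + 16. Then (18j + 16)² = 324j² + 576j + 256 = 18(18j² + 32j + 14) + 4, so k² ≡ 4 (mod 18).

[⇐] This fails: take k = 2. Then 2² = 4 ≡ 4 (mod 18), yet 2 ≡ 2 (mod 18), not 16.

Only the forward implication holds.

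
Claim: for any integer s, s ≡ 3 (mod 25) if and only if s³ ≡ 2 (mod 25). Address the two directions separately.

The biconditional holds.

[⇒] Suppose s ≡ 3 (mod 25). Write s = 25j + 3. Then (25j + 3)³ = 15625j³ + 5625j² + 675j + 27 = 25(625j³ + 225j² + 27j + 1) + 2, so s³ ≡ 2 (mod 25).

[⇐] Conversely, suppose s³ ≡ 2 (mod 25). The only residue r in {0, …, 24} with r³ ≡ 2 (mod 25) is r = 3, so s ≡ 3 (mod 25).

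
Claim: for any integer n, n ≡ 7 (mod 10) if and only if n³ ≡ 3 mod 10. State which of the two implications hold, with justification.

The biconditional holds.

Forward direction. Suppose n ≡ 7 (mod 10). Write n = 10j + 7. Then (10j + 7)³ = 1000j³ + 2100j² + 1470j + 343 = 10(100j³ + 210j² + 147j + 34) + 3, so n³ ≡ 3 (mod 10).

Converse. For the converse, argue contrapositively. If n ≢ 7 (mod 10), then n is congruent to one of 0, 1, 2, 3, 4, 5, 6, 8, 9 modulo 10, and these give n³ ≡ 0, 1, 8, 7, 4, 5, 6, 2, 9 respectively — never 3.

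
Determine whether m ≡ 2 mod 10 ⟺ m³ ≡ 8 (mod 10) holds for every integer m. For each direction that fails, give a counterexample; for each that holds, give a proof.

(⇒) Suppose m ≡ 2 mod 10. Write m = 10j + 2. Then (10j + 2)³ = 1000j³ + 600j² + 120j + 8 = 10(100j³ + 60j² + 12j) + 8, so m³ ≡ 8 (mod 10).

(⇐) Conversely, suppose m³ ≡ 8 (mod 10). The only residue r in {0, …, 9} with r³ ≡ 8 (mod 10) is r = 2, so m ≡ 2 (mod 10).

Equivalent; both directions hold.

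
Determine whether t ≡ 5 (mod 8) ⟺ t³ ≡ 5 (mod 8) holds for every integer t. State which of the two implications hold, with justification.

(⇒) Suppose t ≡ 5 (mod 8). Write t = 8j + 5. Then (8j + 5)³ = 512j³ + 960j² + 600j + 125 = 8(64j³ + 120j² + 75j + 15) + 5, so t³ ≡ 5 (mod 8).

(⇐) For the converse, argue contrapositively. If t ≢ 5 (mod 8), then t is congruent to one of 0, 1, 2, 3, 4, 6, 7 modulo 8, and these give t³ ≡ 0, 1, 0, 3, 0, 0, 7 respectively — never 5.

Equivalent; both directions hold.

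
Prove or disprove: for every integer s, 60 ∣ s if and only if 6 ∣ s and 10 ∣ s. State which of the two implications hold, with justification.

The forward direction holds; the converse fails.

[⇒] If 60 ∣ s, write s = 60q. Since 60 = 10·6, s = 6·(10q), so 6 ∣ s; and since 60 = 6·10, s = 10·(6q), so 10 ∣ s.

[⇐] This fails: take s = 30. Both 6 ∣ 30 and 10 ∣ 30, yet 30 is not a multiple of 60 (since 30 = 0·60 + 30), so 60 ∤ 30.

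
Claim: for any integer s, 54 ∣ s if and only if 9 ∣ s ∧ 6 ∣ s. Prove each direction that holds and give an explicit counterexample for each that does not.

Not equivalent: only (⇒) holds.

(⟹) If 54 ∣ s, write s = 54q. Since 54 = 6·9, s = 9·(6q), so 9 ∣ s; and since 54 = 9·6, s = 6·(9q), so 6 ∣ s.

(⟸) This fails: take s = 18. Both 9 ∣ 18 and 6 ∣ 18, yet 18 is not a multiple of 54 (since 18 = 0·54 + 18), so 54 ∤ 18.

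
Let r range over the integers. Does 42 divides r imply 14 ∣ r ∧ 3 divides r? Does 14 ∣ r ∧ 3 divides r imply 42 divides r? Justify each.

(⟹) If 42 ∣ r, write r = 42q. Since 42 = 3·14, r = 14·(3q), so 14 ∣ r; and since 42 = 14·3, r = 3·(14q), so 3 ∣ r.

(⟸) Suppose 14 ∣ r and 3 ∣ r. Any common multiple of 14 and 3 is a multiple of their lcm; here gcd(14, 3) = 1, so lcm(14, 3) = 14·3 = 42, so 42 ∣ r.

Both implications hold.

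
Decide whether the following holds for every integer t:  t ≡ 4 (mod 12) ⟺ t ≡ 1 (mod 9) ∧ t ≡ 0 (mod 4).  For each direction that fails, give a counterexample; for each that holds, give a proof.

The forward direction fails; the converse holds.

(⇒) This fails: t = 16 gives 16 ≡ 4 (mod 12) but 16 ≡ 7 (mod 9), so the conjunction on the right does not hold.

(⇐) Conversely, if t ≡ 1 (mod 9) and t ≡ 0 (mod 4), then by the Chinese remainder theorem t ≡ 28 (mod 36). Since 28 ≡ 4 (mod 12) and 12 ∣ 36, we get t ≡ 4 (mod 12).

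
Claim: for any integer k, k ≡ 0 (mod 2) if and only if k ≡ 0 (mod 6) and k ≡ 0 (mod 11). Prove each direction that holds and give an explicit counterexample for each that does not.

[⇒] This fails: k = 2 gives 2 ≡ 0 (mod 2) but 2 ≡ 2 (mod 6), so the conjunction on the right does not hold.

[⇐] Conversely, if k ≡ 0 (mod 6) and k ≡ 0 (mod 11), then by the Chinese remainder theorem k ≡ 0 (mod 66). Since 0 ≡ 0 (mod 2) and 2 ∣ 66, we get k ≡ 0 (mod 2).

(⇒) fails; (⇐) holds.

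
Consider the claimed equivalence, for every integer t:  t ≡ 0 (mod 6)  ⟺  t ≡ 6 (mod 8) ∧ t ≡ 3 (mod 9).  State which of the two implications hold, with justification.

Forward direction. This fails: t = 0 gives 0 ≡ 0 (mod 6) but 0 ≡ 0 (mod 8), so the conjunction on the right does not hold.

Converse. If t ≡ 6 (mod 8) and t ≡ 3 (mod 9), then by the Chinese remainder theorem t ≡ 30 (mod 72). Since 30 ≡ 0 (mod 6) and 6 ∣ 72, we get t ≡ 0 (mod 6).

(⇒) fails; (⇐) holds.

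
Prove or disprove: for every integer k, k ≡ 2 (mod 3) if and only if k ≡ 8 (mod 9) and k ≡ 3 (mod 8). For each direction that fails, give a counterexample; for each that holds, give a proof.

The forward direction fails; the converse holds.

(→) This fails: k = 2 gives 2 ≡ 2 (mod 3) but 2 ≡ 2 (mod 9), so the conjunction on the right does not hold.

(←) Conversely, if k ≡ 8 (mod 9) and k ≡ 3 (mod 8), then by the Chinese remainder theorem k ≡ 35 (mod 72). Since 35 ≡ 2 (mod 3) and 3 ∣ 72, we get k ≡ 2 (mod 3).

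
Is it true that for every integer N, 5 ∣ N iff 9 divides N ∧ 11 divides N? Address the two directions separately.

Neither implication holds.

(⟹) This fails: take N = 5. Certainly 5 ∣ 5, but 9 ∤ 5.

(⟸) This fails: take N = 99. Both 9 ∣ 99 and 11 ∣ 99, yet 99 is not a multiple of 5 (since 99 = 19·5 + 4), so 5 ∤ 99.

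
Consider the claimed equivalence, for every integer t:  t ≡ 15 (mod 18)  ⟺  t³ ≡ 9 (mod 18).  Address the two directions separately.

(⟹) Suppose t ≡ 15 (mod 18). Write t = 18j + 15. Then (18j + 15)³ = 5832j³ + 14580j² + 12150j + 3375 = 18(324j³ + 810j² + 675j + 187) + 9, so t³ ≡ 9 (mod 18).

(⟸) This fails: take t = 3. Then 3³ = 27 ≡ 9 (mod 18), yet 3 ≡ 3 (mod 18), not 15.

(⇒) holds; (⇐) fails.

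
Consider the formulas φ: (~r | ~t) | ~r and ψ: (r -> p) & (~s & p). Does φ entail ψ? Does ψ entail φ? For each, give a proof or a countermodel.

Forward direction. This fails. Under p = F, t = F, r = F, s = F, the left side is true but the right side is false.

Converse. This fails. Under p = T, t = T, r = T, s = F, the left side is false but the right side is true.

(⇒) fails and (⇐) fails.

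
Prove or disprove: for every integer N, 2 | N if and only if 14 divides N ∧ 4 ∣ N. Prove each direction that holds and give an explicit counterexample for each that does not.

(→) This fails: take N = 2. Certainly 2 ∣ 2, but 14 ∤ 2.

(←) Suppose 14 ∣ N and 4 ∣ N. Any common multiple of 14 and 4 is a multiple of their lcm; here lcm(14, 4) = 14·4/gcd(14, 4) = 56/2 = 28, so 28 ∣ N. Since 2 ∣ 28, it follows that 2 ∣ N.

(⇒) fails; (⇐) holds.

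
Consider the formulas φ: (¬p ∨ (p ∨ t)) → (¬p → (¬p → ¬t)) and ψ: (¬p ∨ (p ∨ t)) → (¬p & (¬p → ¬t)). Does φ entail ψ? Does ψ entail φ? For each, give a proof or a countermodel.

(→) This fails. Under p = T, t = F, the left side is true but the right side is false.

(←) Assume the antecedent. If p is true, the antecedent cannot hold. If p is false, the antecedent forces (p = F, t = F), and the consequent holds there. Either way the consequent holds.

(⇒) fails; (⇐) holds.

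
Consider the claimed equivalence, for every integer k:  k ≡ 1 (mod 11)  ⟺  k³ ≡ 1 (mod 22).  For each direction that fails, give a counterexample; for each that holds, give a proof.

Converse. The residues r modulo 22 with r³ ≡ 1 (mod 22) are exactly {1}, and each is ≡ 1 (mod 11).

Forward direction. This fails: take k = 12. Then 12 ≡ 1 (mod 11), but 12³ = 1728 ≡ 12 (mod 22), not 1.

Not equivalent: only (⇐) holds.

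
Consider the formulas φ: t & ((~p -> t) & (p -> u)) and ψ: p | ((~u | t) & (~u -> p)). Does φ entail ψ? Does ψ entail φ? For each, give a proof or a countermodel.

Both directions fail.

(⟹) This fails. Under t = T, u = F, p = F, the left side is true but the right side is false.

(⟸) This fails. Under t = F, u = F, p = T, the left side is false but the right side is true.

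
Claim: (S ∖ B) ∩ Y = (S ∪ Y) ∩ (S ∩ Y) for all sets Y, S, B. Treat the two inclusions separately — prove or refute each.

(⊆) Let x ∈ (S ∖ B) ∩ Y. Then x ∈ Y ∩ S and x ∉ B, from which x ∈ (S ∪ Y) ∩ (S ∩ Y).

(⊇) This inclusion fails. Take Y = {1}, S = {1}, B = {1}; then 1 ∈ (S ∪ Y) ∩ (S ∩ Y) but 1 ∉ (S ∖ B) ∩ Y.

The sets are not equal: only the forward inclusion holds.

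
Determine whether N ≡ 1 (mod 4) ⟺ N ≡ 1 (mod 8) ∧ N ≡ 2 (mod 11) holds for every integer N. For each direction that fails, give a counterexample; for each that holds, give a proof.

Only the converse holds.

(←) If N ≡ 1 (mod 8) and N ≡ 2 (mod 11), then by the Chinese remainder theorem N ≡ 57 (mod 88). Since 57 ≡ 1 (mod 4) and 4 ∣ 88, we get N ≡ 1 (mod 4).

(→) This fails: N = 1 gives 1 ≡ 1 (mod 4) but 1 ≡ 1 (mod 11), so the conjunction on the right does not hold.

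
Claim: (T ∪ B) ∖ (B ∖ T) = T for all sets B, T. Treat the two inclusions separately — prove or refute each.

The two sets are equal.

Forward inclusion. Let x ∈ (T ∪ B) ∖ (B ∖ T). Then either x ∈ T and x ∉ B; or x ∈ B ∩ T. In each case x ∈ T, so (T ∪ B) ∖ (B ∖ T) ⊆ T.

Reverse inclusion. Let x ∈ T. Then either x ∈ T and x ∉ B; or x ∈ B ∩ T. In each case x ∈ (T ∪ B) ∖ (B ∖ T), so T ⊆ (T ∪ B) ∖ (B ∖ T).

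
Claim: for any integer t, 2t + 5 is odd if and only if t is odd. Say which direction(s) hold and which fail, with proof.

(←) Suppose t is odd. Since 2 is even, 2t is even for every t, so 2t + 5 has the same parity as 5, which is odd. Hence 2t + 5 is odd.

(→) This fails: take t = 4. Then 2t + 5 = 13, which is odd, yet t = 4 is even, not odd.

Only the converse holds.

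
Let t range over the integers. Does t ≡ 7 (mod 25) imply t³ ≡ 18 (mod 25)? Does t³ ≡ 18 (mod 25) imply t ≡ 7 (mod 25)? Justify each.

(→) Suppose t ≡ 7 (mod 25). Write t = 25j + 7. Then (25j + 7)³ = 15625j³ + 13125j² + 3675j + 343 = 25(625j³ + 525j² + 147j + 13) + 18, so t³ ≡ 18 (mod 25).

(←) Conversely, suppose t³ ≡ 18 (mod 25). The only residue r in {0, …, 24} with r³ ≡ 18 (mod 25) is r = 7, so t ≡ 7 (mod 25).

Both implications hold.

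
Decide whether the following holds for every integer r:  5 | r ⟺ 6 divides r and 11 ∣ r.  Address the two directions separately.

(⇒) This fails: take r = 5. Certainly 5 ∣ 5, but 6 ∤ 5.

(⇐) This fails: take r = 66. Both 6 ∣ 66 and 11 ∣ 66, yet 66 is not a multiple of 5 (since 66 = 13·5 + 1), so 5 ∤ 66.

Neither direction holds.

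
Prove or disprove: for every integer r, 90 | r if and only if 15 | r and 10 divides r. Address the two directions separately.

Forward direction. If 90 ∣ r, write r = 90q. Since 90 = 6·15, r = 15·(6q), so 15 ∣ r; and since 90 = 9·10, r = 10·(9q), so 10 ∣ r.

Converse. This fails: take r = 30. Both 15 ∣ 30 and 10 ∣ 30, yet 30 is not a multiple of 90 (since 30 = 0·90 + 30), so 90 ∤ 30.

Only the forward direction holds.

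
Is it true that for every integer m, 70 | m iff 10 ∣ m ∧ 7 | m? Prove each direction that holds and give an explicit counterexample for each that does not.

(←) Suppose 10 ∣ m and 7 ∣ m. Any common multiple of 10 and 7 is a multiple of their lcm; here gcd(10, 7) = 1, so lcm(10, 7) = 10·7 = 70, so 70 ∣ m.

(→) If 70 ∣ m, write m = 70q. Since 70 = 7·10, m = 10·(7q), so 10 ∣ m; and since 70 = 10·7, m = 7·(10q), so 7 ∣ m.

Equivalent; both directions hold.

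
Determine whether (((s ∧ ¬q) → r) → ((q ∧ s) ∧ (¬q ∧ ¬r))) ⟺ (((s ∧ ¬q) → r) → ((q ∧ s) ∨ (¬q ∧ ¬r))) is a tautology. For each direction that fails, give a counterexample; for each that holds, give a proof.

Not equivalent: only (⇒) holds.

(⇐) This fails. Under r = F, q = F, s = F, the left side is false but the right side is true.

(⇒) Assume the antecedent. If r is true, the antecedent cannot hold. If r is false, the antecedent forces (r = F, q = F, s = T), and the consequent holds there. Either way the consequent holds.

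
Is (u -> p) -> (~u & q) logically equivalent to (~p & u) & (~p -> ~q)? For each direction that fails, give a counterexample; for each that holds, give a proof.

Only the reverse direction holds.

[⇐] Assume the antecedent. If q is true, the antecedent cannot hold. If q is false, the antecedent forces (q = F, u = T, p = F), and (u -> p) -> (~u & q) holds there. Either way (u -> p) -> (~u & q) holds.

[⇒] This fails. Under q = T, u = F, p = F, the left side is true but the right side is false.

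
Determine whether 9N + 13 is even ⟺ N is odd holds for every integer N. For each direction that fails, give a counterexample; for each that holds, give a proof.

(⇒) Suppose 9N + 13 is even. Since 9 is odd, 9N and N have the same parity, so 9N + 13 ≡ N + 13 (mod 2). As 13 is odd, 9N + 13 is even exactly when N is odd. Thus N is odd.

(⇐) Conversely, suppose N is odd; write N = 2j + 1. Then 9N + 13 = 9·(2j + 1) + 13 = 2·9j + 22, which is even.

Both directions hold; the statement is true.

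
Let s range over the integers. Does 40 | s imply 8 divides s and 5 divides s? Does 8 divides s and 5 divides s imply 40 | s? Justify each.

Forward direction. If 40 ∣ s, write s = 40q. Since 40 = 5·8, s = 8·(5q), so 8 ∣ s; and since 40 = 8·5, s = 5·(8q), so 5 ∣ s.

Converse. Suppose 8 ∣ s and 5 ∣ s. Any common multiple of 8 and 5 is a multiple of their lcm; here gcd(8, 5) = 1, so lcm(8, 5) = 8·5 = 40, so 40 ∣ s.

Equivalent; both directions hold.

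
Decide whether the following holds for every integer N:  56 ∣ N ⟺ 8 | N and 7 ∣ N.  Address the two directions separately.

Equivalent; both directions hold.

(⟹) If 56 ∣ N, write N = 56q. Since 56 = 7·8, N = 8·(7q), so 8 ∣ N; and since 56 = 8·7, N = 7·(8q), so 7 ∣ N.

(⟸) Suppose 8 ∣ N and 7 ∣ N. Any common multiple of 8 and 7 is a multiple of their lcm; here gcd(8, 7) = 1, so lcm(8, 7) = 8·7 = 56, so 56 ∣ N.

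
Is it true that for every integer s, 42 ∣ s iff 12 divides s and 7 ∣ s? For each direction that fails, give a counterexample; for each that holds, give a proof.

(⟹) This fails: take s = 42. Certainly 42 ∣ 42, but 12 ∤ 42.

(⟸) Suppose 12 ∣ s and 7 ∣ s. Any common multiple of 12 and 7 is a multiple of their lcm; here gcd(12, 7) = 1, so lcm(12, 7) = 12·7 = 84, so 84 ∣ s. Since 42 ∣ 84, it follows that 42 ∣ s.

The forward direction fails; the converse holds.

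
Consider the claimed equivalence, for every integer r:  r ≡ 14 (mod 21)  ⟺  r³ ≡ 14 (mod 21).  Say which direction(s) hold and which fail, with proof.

Both implications hold.

(→) Suppose r ≡ 14 (mod 21). Write r = 21j + 14. Then (21j + 14)³ = 9261j³ + 18522j² + 12348j + 2744 = 21(441j³ + 882j² + 588j + 130) + 14, so r³ ≡ 14 (mod 21).

(←) Conversely, suppose r³ ≡ 14 (mod 21). The only residue r in {0, …, 20} with r³ ≡ 14 (mod 21) is r = 14, so r ≡ 14 (mod 21).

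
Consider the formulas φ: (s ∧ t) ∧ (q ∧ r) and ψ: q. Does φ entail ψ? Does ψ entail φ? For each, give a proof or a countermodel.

Not equivalent: only (⇒) holds.

[⇐] This fails. Under s = F, r = F, t = F, q = T, the left side is false but the right side is true.

[⇒] Assume the antecedent. If s is true, the antecedent forces (s = T, r = T, t = T, q = T), and q holds there. If s is false, the antecedent cannot hold. Either way q holds.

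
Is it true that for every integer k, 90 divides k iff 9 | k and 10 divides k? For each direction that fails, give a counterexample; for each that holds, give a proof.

[⇐] Suppose 9 ∣ k and 10 ∣ k. Any common multiple of 9 and 10 is a multiple of their lcm; here gcd(9, 10) = 1, so lcm(9, 10) = 9·10 = 90, so 90 ∣ k.

[⇒] If 90 ∣ k, write k = 90q. Since 90 = 10·9, k = 9·(10q), so 9 ∣ k; and since 90 = 9·10, k = 10·(9q), so 10 ∣ k.

Equivalent; both directions hold.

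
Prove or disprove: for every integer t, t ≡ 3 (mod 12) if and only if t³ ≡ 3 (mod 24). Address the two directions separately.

(⇒) fails; (⇐) holds.

[⇐] The residues r modulo 24 with r³ ≡ 3 (mod 24) are exactly {3}, and each is ≡ 3 (mod 12).

[⇒] This fails: take t = 15. Then 15 ≡ 3 (mod 12), but 15³ = 3375 ≡ 15 (mod 24), not 3.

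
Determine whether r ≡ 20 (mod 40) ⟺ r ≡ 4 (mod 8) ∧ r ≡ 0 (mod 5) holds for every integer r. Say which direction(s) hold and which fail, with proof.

(⟹) Suppose r ≡ 20 (mod 40); write r = 40j + 20. Since 8 ∣ 40, reducing mod 8 gives r ≡ 20 ≡ 4 (mod 8); since 5 ∣ 40, reducing mod 5 gives r ≡ 20 ≡ 0 (mod 5).

(⟸) Conversely, if r ≡ 4 (mod 8) and r ≡ 0 (mod 5), then by the Chinese remainder theorem r ≡ 20 (mod 40). This is exactly r ≡ 20 (mod 40).

Equivalent; both directions hold.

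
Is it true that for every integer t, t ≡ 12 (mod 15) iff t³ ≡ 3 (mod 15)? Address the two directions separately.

Both implications hold.

[⇐] Suppose t³ ≡ 3 (mod 15). The only residue r in {0, …, 14} with r³ ≡ 3 (mod 15) is r = 12, so t ≡ 12 (mod 15).

[⇒] Suppose t ≡ 12 (mod 15). Write t = 15j + 12. Then (15j + 12)³ = 3375j³ + 8100j² + 6480j + 1728 = 15(225j³ + 540j² + 432j + 115) + 3, so t³ ≡ 3 (mod 15).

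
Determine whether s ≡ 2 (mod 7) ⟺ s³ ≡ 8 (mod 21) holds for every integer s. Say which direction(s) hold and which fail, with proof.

Forward direction. This fails: take s = 9. Then 9 ≡ 2 (mod 7), but 9³ = 729 ≡ 15 (mod 21), not 8.

Converse. This fails: take s = 8. Then 8³ = 512 ≡ 8 (mod 21), yet 8 ≡ 1 (mod 7), not 2.

(⇒) fails and (⇐) fails.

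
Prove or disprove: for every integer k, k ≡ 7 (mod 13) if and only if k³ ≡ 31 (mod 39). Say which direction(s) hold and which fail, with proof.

Neither implication holds.

(→) This fails: take k = 20. Then 20 ≡ 7 (mod 13), but 20³ = 8000 ≡ 5 (mod 39), not 31.

(←) This fails: take k = 34. Then 34³ = 39304 ≡ 31 (mod 39), yet 34 ≡ 8 (mod 13), not 7.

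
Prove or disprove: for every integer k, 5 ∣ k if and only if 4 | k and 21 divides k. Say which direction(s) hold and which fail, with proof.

Neither direction holds.

(⟹) This fails: take k = 5. Certainly 5 ∣ 5, but 4 ∤ 5.

(⟸) This fails: take k = 84. Both 4 ∣ 84 and 21 ∣ 84, yet 84 is not a multiple of 5 (since 84 = 16·5 + 4), so 5 ∤ 84.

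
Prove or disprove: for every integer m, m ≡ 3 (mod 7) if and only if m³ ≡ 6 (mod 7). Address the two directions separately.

Forward direction. Suppose m ≡ 3 (mod 7). Write m = 7j + 3. Then (7j + 3)³ = 343j³ + 441j² + 189j + 27 = 7(49j³ + 63j² + 27j + 3) + 6, so m³ ≡ 6 (mod 7).

Converse. This fails: take m = 5. Then 5³ = 125 ≡ 6 (mod 7), yet 5 ≡ 5 (mod 7), not 3.

Only the forward direction holds.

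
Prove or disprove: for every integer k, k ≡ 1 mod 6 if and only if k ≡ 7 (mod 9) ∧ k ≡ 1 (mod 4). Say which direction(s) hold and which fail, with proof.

The forward direction fails; the converse holds.

(→) This fails: k = 1 gives 1 ≡ 1 (mod 6) but 1 ≡ 1 (mod 9), so the conjunction on the right does not hold.

(←) Conversely, if k ≡ 7 (mod 9) and k ≡ 1 (mod 4), then by the Chinese remainder theorem k ≡ 25 (mod 36). Since 25 ≡ 1 (mod 6) and 6 ∣ 36, we get k ≡ 1 (mod 6).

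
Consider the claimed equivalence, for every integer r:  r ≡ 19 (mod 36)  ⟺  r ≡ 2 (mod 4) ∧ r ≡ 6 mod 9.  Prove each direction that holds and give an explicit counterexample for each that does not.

Forward direction. This fails: r = 19 gives 19 ≡ 19 (mod 36) but 19 ≡ 3 (mod 4), so the conjunction on the right does not hold.

Converse. This fails: r = 6 satisfies both congruences on the right (6 ≡ 2 mod 4 and 6 ≡ 6 mod 9) yet 6 ≡ 6 (mod 36), not 19.

Both directions fail.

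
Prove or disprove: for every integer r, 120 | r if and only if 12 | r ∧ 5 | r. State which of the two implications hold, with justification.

[⇒] If 120 ∣ r, write r = 120q. Since 120 = 10·12, r = 12·(10q), so 12 ∣ r; and since 120 = 24·5, r = 5·(24q), so 5 ∣ r.

[⇐] This fails: take r = 60. Both 12 ∣ 60 and 5 ∣ 60, yet 60 is not a multiple of 120 (since 60 = 0·120 + 60), so 120 ∤ 60.

The forward direction holds; the converse fails.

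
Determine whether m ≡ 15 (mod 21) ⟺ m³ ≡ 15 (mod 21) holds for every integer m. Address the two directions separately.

(⇒) Suppose m ≡ 15 (mod 21). Write m = 21j + 15. Then (21j + 15)³ = 9261j³ + 19845j² + 14175j + 3375 = 21(441j³ + 945j² + 675j + 160) + 15, so m³ ≡ 15 (mod 21).

(⇐) This fails: take m = 9. Then 9³ = 729 ≡ 15 (mod 21), yet 9 ≡ 9 (mod 21), not 15.

Only the forward implication holds.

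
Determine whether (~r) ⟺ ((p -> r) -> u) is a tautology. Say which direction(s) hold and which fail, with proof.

[⇒] This fails. Under r = F, u = F, p = F, the left side is true but the right side is false.

[⇐] This fails. Under r = T, u = T, p = F, the left side is false but the right side is true.

(⇒) fails and (⇐) fails.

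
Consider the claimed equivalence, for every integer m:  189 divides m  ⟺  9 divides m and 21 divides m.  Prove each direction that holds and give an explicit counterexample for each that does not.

Only the forward implication holds.

(⟹) If 189 ∣ m, write m = 189q. Since 189 = 21·9, m = 9·(21q), so 9 ∣ m; and since 189 = 9·21, m = 21·(9q), so 21 ∣ m.

(⟸) This fails: take m = 63. Both 9 ∣ 63 and 21 ∣ 63, yet 63 is not a multiple of 189 (since 63 = 0·189 + 63), so 189 ∤ 63.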